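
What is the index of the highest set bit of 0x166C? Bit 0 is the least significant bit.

0x166C = 1011001101100
The topmost 1 is at position 12 (since 2^12 = 4096 ≤ 5740 < 8192).

12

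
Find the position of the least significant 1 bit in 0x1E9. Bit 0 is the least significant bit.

0x1E9 = 111101001
Trailing zeros: 0, so the lowest set bit is bit 0 (value 1).

0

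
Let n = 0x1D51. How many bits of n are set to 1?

7

0x1D51 = 1110101010001
Count the 1s: 1 + 1 + 1 + 1 + 1 + 1 + 1 = 7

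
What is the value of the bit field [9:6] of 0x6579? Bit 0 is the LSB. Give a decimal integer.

5

v = 110010101111001
Shift right by 6: 110010101
Mask low 4 bits: 0101 = 5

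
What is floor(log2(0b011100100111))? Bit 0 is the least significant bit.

0b011100100111 = 11100100111
The topmost 1 is at position 10 (since 2^10 = 1024 ≤ 1831 < 2048).

10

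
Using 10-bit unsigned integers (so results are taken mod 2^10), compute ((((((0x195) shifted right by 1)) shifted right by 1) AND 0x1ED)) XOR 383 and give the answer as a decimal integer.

282

0x195 = 0110010101
→ shifted right by 1 → 0011001010 = 202
→ shifted right by 1 → 0001100101 = 101
0x1ED = 0111101101
→ AND → 0001100101 = 101
383 = 0101111111
→ XOR → 0100011010 = 282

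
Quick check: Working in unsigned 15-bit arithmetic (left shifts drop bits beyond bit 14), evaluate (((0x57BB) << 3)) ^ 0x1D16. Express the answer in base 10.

8398

0x57BB = 101011110111011
→ << 3 (mod 2^15) → 011110111011000 = 15832
0x1D16 = 001110100010110
→ ^ → 010000011001110 = 8398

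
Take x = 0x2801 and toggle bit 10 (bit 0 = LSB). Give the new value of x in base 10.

x = 10100000000001
bit 10 is currently 0; toggle it via x ^ (1 << 10) = x ^ 1024
→ 10110000000001 = 11265

11265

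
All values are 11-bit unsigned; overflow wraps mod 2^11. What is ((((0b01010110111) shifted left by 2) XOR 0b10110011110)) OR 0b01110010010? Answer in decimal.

0b01010110111 = 01010110111
→ shifted left by 2 (mod 2^11) → 01011011100 = 732
0b10110011110 = 10110011110
→ XOR → 11101000010 = 1858
0b01110010010 = 01110010010
→ OR → 11111010010 = 2002

2002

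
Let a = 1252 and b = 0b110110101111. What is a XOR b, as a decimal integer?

1252 = 010011100100
b = 110110101111
XOR → 100101001011 = 2379

2379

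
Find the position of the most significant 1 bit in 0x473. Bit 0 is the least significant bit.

10

0x473 = 10001110011
The topmost 1 is at position 10 (since 2^10 = 1024 ≤ 1139 < 2048).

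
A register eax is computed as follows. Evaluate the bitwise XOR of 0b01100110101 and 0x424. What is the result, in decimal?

a = 01100110101
0x424 = 10000100100
XOR → 11100010001 = 1809

1809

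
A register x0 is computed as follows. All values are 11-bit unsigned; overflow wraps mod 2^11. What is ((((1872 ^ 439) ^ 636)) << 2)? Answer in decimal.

620

1872 = 11101010000
439 = 00110110111
→ ^ → 11011100111 = 1767
636 = 01001111100
→ ^ → 10010011011 = 1179
→ << 2 (mod 2^11) → 01001101100 = 620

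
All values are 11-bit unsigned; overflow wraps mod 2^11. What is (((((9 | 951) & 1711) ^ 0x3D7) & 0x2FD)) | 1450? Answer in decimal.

9 = 00000001001
951 = 01110110111
→ | → 01110111111 = 959
1711 = 11010101111
→ & → 01010101111 = 687
0x3D7 = 01111010111
→ ^ → 00101111000 = 376
0x2FD = 01011111101
→ & → 00001111000 = 120
1450 = 10110101010
→ | → 10111111010 = 1530

1530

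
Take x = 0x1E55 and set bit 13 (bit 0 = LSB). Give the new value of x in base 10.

15957

x = 01111001010101
bit 13 is currently 0; set it via x | (1 << 13) = x | 8192
→ 11111001010101 = 15957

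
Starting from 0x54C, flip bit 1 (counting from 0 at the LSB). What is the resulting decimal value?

1358

x = 10101001100
bit 1 is currently 0; toggle it via x ^ (1 << 1) = x ^ 2
→ 10101001110 = 1358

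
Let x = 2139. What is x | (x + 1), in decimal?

x = 100001011011 = 2139
x + 1 = 100001011100
OR    = 100001011111 = 2143
(x | (x + 1) sets the lowest cleared bit.)

2143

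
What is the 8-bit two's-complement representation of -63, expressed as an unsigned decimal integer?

63 in 8 bits: 00111111
Invert: 11000000
Add 1:  11000001 = 193
(Check: 2^8 - 63 = 256 - 63 = 193.)

193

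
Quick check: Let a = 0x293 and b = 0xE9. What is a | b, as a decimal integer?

763

0x293 = 1010010011
0xE9 = 0011101001
 OR → 1011111011 = 763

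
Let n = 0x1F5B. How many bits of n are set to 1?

10

0x1F5B = 1111101011011
Count the 1s: 1 + 1 + 1 + 1 + 1 + 1 + 1 + 1 + 1 + 1 = 10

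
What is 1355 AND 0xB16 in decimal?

1355 = 010101001011
0xB16 = 101100010110
AND → 000100000010 = 258

258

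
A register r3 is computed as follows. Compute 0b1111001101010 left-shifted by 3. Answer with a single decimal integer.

62288

x = 0001111001101010
shift left by 3 → 1111001101010000 = 62288
(equivalently, 7786 × 2^3 = 7786 × 8)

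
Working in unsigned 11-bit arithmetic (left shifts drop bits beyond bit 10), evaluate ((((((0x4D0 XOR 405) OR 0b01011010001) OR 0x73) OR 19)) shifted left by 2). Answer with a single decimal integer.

2012

0x4D0 = 10011010000
405 = 00110010101
→ XOR → 10101000101 = 1349
0b01011010001 = 01011010001
→ OR → 11111010101 = 2005
0x73 = 00001110011
→ OR → 11111110111 = 2039
19 = 00000010011
→ OR → 11111110111 = 2039
→ shifted left by 2 (mod 2^11) → 11111011100 = 2012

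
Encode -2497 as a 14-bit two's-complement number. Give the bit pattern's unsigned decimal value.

13887

2497 in 14 bits: 00100111000001
Invert: 11011000111110
Add 1:  11011000111111 = 13887
(Check: 2^14 - 2497 = 16384 - 2497 = 13887.)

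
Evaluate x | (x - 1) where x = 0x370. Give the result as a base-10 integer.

895

x = 1101110000 = 880
x - 1 = 1101101111
OR    = 1101111111 = 895
(x | (x - 1) sets all bits below the lowest set bit.)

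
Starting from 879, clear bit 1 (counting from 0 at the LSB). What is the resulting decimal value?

877

x = 1101101111
bit 1 is currently 1; clear it via x & ~(1 << 1) = x & ~2
→ 1101101101 = 877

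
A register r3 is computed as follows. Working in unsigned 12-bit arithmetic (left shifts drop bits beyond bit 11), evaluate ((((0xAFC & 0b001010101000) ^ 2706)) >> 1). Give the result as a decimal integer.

0xAFC = 101011111100
0b001010101000 = 001010101000
→ & → 001010101000 = 680
2706 = 101010010010
→ ^ → 100000111010 = 2106
→ >> 1 → 010000011101 = 1053

1053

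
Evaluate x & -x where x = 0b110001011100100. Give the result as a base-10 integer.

x = 110001011100100 = 25316
-x (two's complement) = …001110100011100
AND   = 000000000000100 = 4
(x & -x isolates the lowest set bit of x.)

4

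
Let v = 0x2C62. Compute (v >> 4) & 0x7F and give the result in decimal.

v = 10110001100010
Shift right by 4: 1011000110
Mask low 7 bits: 1000110 = 70

70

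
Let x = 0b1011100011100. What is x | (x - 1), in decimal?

x = 1011100011100 = 5916
x - 1 = 1011100011011
OR    = 1011100011111 = 5919
(x | (x - 1) sets all bits below the lowest set bit.)

5919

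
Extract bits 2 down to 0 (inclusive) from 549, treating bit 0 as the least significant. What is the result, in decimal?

5

v = 1000100101
Shift right by 0: 1000100101
Mask low 3 bits: 101 = 5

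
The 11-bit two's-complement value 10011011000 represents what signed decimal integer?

pattern = 10011011000 (MSB is 1 ⇒ negative)
Invert: 01100100111, add 1 → 01100101000 = 808, so the value is -808.
(Equivalently: 1240 - 2^11 = 1240 - 2048 = -808.)

-808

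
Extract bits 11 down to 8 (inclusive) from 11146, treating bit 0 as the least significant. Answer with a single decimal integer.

v = 10101110001010
Shift right by 8: 101011
Mask low 4 bits: 1011 = 11

11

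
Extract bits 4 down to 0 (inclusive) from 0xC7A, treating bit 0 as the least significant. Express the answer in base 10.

26

v = 000110001111010
Shift right by 0: 000110001111010
Mask low 5 bits: 11010 = 26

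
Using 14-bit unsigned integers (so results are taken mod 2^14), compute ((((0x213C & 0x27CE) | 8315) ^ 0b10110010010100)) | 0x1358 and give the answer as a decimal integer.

8187

0x213C = 10000100111100
0x27CE = 10011111001110
→ & → 10000100001100 = 8460
8315 = 10000001111011
→ | → 10000101111111 = 8575
0b10110010010100 = 10110010010100
→ ^ → 00110111101011 = 3563
0x1358 = 01001101011000
→ | → 01111111111011 = 8187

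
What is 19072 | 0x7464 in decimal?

19072 = 100101010000000
0x7464 = 111010001100100
 OR → 111111011100100 = 32484

32484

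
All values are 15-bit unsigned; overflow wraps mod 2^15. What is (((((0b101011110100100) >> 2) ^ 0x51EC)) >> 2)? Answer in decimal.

4353

0b101011110100100 = 101011110100100
→ >> 2 → 001010111101001 = 5609
0x51EC = 101000111101100
→ ^ → 100010000000101 = 17413
→ >> 2 → 001000100000001 = 4353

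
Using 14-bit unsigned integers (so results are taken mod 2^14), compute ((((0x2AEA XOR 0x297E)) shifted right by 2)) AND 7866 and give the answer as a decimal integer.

160

0x2AEA = 10101011101010
0x297E = 10100101111110
→ XOR → 00001110010100 = 916
→ shifted right by 2 → 00000011100101 = 229
7866 = 01111010111010
→ AND → 00000010100000 = 160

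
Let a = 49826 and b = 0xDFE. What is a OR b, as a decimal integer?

49826 = 1100001010100010
0xDFE = 0000110111111110
 OR → 1100111111111110 = 53246

53246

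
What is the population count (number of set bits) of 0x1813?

5

0x1813 = 1100000010011
Count the 1s: 1 + 1 + 1 + 1 + 1 = 5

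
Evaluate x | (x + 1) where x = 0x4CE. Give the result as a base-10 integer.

1231

x = 10011001110 = 1230
x + 1 = 10011001111
OR    = 10011001111 = 1231
(x | (x + 1) sets the lowest cleared bit.)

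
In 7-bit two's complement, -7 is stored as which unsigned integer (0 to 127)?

121

7 in 7 bits: 0000111
Invert: 1111000
Add 1:  1111001 = 121
(Check: 2^7 - 7 = 128 - 7 = 121.)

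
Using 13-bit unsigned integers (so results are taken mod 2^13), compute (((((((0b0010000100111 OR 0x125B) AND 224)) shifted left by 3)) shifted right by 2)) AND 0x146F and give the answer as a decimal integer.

0b0010000100111 = 0010000100111
0x125B = 1001001011011
→ OR → 1011001111111 = 5759
224 = 0000011100000
→ AND → 0000001100000 = 96
→ shifted left by 3 (mod 2^13) → 0001100000000 = 768
→ shifted right by 2 → 0000011000000 = 192
0x146F = 1010001101111
→ AND → 0000001000000 = 64

64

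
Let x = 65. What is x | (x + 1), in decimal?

67

x = 1000001 = 65
x + 1 = 1000010
OR    = 1000011 = 67
(x | (x + 1) sets the lowest cleared bit.)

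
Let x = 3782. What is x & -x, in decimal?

x = 111011000110 = 3782
-x (two's complement) = …000100111010
AND   = 000000000010 = 2
(x & -x isolates the lowest set bit of x.)

2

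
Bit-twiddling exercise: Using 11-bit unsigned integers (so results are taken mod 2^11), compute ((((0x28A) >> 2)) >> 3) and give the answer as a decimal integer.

0x28A = 01010001010
→ >> 2 → 00010100010 = 162
→ >> 3 → 00000010100 = 20

20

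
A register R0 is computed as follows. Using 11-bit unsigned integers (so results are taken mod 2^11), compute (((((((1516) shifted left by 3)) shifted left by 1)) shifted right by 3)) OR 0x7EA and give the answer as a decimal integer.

2042

1516 = 10111101100
→ shifted left by 3 (mod 2^11) → 11101100000 = 1888
→ shifted left by 1 (mod 2^11) → 11011000000 = 1728
→ shifted right by 3 → 00011011000 = 216
0x7EA = 11111101010
→ OR → 11111111010 = 2042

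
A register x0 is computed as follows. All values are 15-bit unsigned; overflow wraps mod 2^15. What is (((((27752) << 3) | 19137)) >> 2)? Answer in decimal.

27752 = 110110001101000
→ << 3 (mod 2^15) → 110001101000000 = 25408
19137 = 100101011000001
→ | → 110101111000001 = 27585
→ >> 2 → 001101011110000 = 6896

6896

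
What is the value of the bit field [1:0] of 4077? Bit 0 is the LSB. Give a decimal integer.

1

v = 111111101101
Shift right by 0: 111111101101
Mask low 2 bits: 01 = 1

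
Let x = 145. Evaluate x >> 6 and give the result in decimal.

2

145 = 10010001
shift right by 6 → 00000010 = 2
(equivalently, floor(145 / 64))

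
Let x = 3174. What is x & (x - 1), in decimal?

3172

x = 110001100110 = 3174
x - 1 = 110001100101
AND   = 110001100100 = 3172
(x & (x - 1) clears the lowest set bit of x.)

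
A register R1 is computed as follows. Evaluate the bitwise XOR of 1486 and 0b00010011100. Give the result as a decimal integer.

1362

1486 = 10111001110
b = 00010011100
XOR → 10101010010 = 1362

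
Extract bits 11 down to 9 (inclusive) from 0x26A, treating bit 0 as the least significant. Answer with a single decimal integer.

v = 0001001101010
Shift right by 9: 0001
Mask low 3 bits: 001 = 1

1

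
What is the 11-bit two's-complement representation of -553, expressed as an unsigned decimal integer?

1495

553 in 11 bits: 01000101001
Invert: 10111010110
Add 1:  10111010111 = 1495
(Check: 2^11 - 553 = 2048 - 553 = 1495.)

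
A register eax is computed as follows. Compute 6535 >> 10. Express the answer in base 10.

6

6535 = 1100110000111
shift right by 10 → 0000000000110 = 6
(equivalently, floor(6535 / 1024))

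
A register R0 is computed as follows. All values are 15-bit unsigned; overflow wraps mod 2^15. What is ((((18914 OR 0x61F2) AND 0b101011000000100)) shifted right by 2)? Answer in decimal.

18914 = 100100111100010
0x61F2 = 110000111110010
→ OR → 110100111110010 = 27122
0b101011000000100 = 101011000000100
→ AND → 100000000000000 = 16384
→ shifted right by 2 → 001000000000000 = 4096

4096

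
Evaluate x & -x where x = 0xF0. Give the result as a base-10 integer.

16

x = 11110000 = 240
-x (two's complement) = …00010000
AND   = 00010000 = 16
(x & -x isolates the lowest set bit of x.)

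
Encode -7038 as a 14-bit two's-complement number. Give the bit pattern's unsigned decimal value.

9346

7038 in 14 bits: 01101101111110
Invert: 10010010000001
Add 1:  10010010000010 = 9346
(Check: 2^14 - 7038 = 16384 - 7038 = 9346.)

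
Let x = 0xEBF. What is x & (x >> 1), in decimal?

1567

x = 111010111111 = 3775
x>>1 = 011101011111
AND  = 011000011111 = 1567
(x & (x >> 1) has a 1 wherever x has two consecutive 1 bits.)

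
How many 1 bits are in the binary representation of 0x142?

3

0x142 = 101000010
Count the 1s: 1 + 1 + 1 = 3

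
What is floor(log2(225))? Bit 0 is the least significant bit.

225 = 11100001
The topmost 1 is at position 7 (since 2^7 = 128 ≤ 225 < 256).

7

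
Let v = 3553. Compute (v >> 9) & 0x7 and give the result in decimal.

v = 0110111100001
Shift right by 9: 0110
Mask low 3 bits: 110 = 6

6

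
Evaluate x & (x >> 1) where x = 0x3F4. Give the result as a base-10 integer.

496

x = 1111110100 = 1012
x>>1 = 0111111010
AND  = 0111110000 = 496
(x & (x >> 1) has a 1 wherever x has two consecutive 1 bits.)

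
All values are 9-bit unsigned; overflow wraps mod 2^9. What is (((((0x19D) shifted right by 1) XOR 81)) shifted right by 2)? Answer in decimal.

39

0x19D = 110011101
→ shifted right by 1 → 011001110 = 206
81 = 001010001
→ XOR → 010011111 = 159
→ shifted right by 2 → 000100111 = 39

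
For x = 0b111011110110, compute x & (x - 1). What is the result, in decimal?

3828

x = 111011110110 = 3830
x - 1 = 111011110101
AND   = 111011110100 = 3828
(x & (x - 1) clears the lowest set bit of x.)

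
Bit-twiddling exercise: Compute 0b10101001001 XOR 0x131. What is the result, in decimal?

a = 10101001001
0x131 = 00100110001
XOR → 10001111000 = 1144

1144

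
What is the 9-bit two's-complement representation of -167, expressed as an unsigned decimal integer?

167 in 9 bits: 010100111
Invert: 101011000
Add 1:  101011001 = 345
(Check: 2^9 - 167 = 512 - 167 = 345.)

345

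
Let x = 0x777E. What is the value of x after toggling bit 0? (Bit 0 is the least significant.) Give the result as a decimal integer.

x = 111011101111110
bit 0 is currently 0; toggle it via x ^ (1 << 0) = x ^ 1
→ 111011101111111 = 30591

30591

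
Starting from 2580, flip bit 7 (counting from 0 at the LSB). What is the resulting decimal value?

x = 101000010100
bit 7 is currently 0; toggle it via x ^ (1 << 7) = x ^ 128
→ 101010010100 = 2708

2708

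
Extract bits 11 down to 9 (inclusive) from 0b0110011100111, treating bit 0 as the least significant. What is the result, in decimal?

v = 0110011100111
Shift right by 9: 0110
Mask low 3 bits: 110 = 6

6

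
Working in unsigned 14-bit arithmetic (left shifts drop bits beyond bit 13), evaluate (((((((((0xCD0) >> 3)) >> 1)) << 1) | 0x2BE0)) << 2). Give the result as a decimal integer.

0xCD0 = 00110011010000
→ >> 3 → 00000110011010 = 410
→ >> 1 → 00000011001101 = 205
→ << 1 (mod 2^14) → 00000110011010 = 410
0x2BE0 = 10101111100000
→ | → 10101111111010 = 11258
→ << 2 (mod 2^14) → 10111111101000 = 12264

12264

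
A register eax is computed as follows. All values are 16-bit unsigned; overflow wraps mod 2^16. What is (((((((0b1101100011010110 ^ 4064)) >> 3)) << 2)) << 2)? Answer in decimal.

44640

0b1101100011010110 = 1101100011010110
4064 = 0000111111100000
→ ^ → 1101011100110110 = 55094
→ >> 3 → 0001101011100110 = 6886
→ << 2 (mod 2^16) → 0110101110011000 = 27544
→ << 2 (mod 2^16) → 1010111001100000 = 44640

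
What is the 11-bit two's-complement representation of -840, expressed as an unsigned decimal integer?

1208

840 in 11 bits: 01101001000
Invert: 10010110111
Add 1:  10010111000 = 1208
(Check: 2^11 - 840 = 2048 - 840 = 1208.)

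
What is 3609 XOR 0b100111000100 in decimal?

3609 = 111000011001
b = 100111000100
XOR → 011111011101 = 2013

2013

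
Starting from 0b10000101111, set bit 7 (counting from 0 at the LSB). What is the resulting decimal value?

x = 10000101111
bit 7 is currently 0; set it via x | (1 << 7) = x | 128
→ 10010101111 = 1199

1199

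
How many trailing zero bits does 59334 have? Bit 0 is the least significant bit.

1

59334 = 1110011111000110
Trailing zeros: 1, so the lowest set bit is bit 1 (value 2).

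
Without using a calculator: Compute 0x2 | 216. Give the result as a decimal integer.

0x2 = 00000010
216 = 11011000
 OR → 11011010 = 218

218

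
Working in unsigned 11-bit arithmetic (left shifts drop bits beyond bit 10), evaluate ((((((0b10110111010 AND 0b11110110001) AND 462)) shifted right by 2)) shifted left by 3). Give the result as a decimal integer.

0b10110111010 = 10110111010
0b11110110001 = 11110110001
→ AND → 10110110000 = 1456
462 = 00111001110
→ AND → 00110000000 = 384
→ shifted right by 2 → 00001100000 = 96
→ shifted left by 3 (mod 2^11) → 01100000000 = 768

768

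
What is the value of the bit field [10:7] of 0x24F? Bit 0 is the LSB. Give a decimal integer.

4

v = 01001001111
Shift right by 7: 0100
Mask low 4 bits: 0100 = 4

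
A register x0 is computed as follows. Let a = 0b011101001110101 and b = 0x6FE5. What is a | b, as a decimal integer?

a = 011101001110101
0x6FE5 = 110111111100101
 OR → 111111111110101 = 32757

32757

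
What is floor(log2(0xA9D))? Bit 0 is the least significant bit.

0xA9D = 101010011101
The topmost 1 is at position 11 (since 2^11 = 2048 ≤ 2717 < 4096).

11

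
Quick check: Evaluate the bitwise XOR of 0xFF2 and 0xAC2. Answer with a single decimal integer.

0xFF2 = 111111110010
0xAC2 = 101011000010
XOR → 010100110000 = 1328

1328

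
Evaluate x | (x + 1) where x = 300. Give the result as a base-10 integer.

x = 100101100 = 300
x + 1 = 100101101
OR    = 100101101 = 301
(x | (x + 1) sets the lowest cleared bit.)

301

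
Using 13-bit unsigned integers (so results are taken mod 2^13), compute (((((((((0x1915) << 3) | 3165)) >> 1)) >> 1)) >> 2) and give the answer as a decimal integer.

0x1915 = 1100100010101
→ << 3 (mod 2^13) → 0100010101000 = 2216
3165 = 0110001011101
→ | → 0110011111101 = 3325
→ >> 1 → 0011001111110 = 1662
→ >> 1 → 0001100111111 = 831
→ >> 2 → 0000011001111 = 207

207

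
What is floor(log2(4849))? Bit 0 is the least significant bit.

4849 = 1001011110001
The topmost 1 is at position 12 (since 2^12 = 4096 ≤ 4849 < 8192).

12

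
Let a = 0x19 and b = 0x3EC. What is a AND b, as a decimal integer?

8

0x19 = 0000011001
0x3EC = 1111101100
AND → 0000001000 = 8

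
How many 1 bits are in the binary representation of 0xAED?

0xAED = 101011101101
Count the 1s: 1 + 1 + 1 + 1 + 1 + 1 + 1 + 1 = 8

8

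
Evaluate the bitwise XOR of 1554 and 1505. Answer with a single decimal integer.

1011

1554 = 11000010010
1505 = 10111100001
XOR → 01111110011 = 1011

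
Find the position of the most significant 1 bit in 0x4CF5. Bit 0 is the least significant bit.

0x4CF5 = 100110011110101
The topmost 1 is at position 14 (since 2^14 = 16384 ≤ 19701 < 32768).

14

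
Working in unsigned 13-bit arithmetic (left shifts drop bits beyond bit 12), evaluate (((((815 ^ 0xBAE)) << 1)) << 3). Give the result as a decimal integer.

2064

815 = 0001100101111
0xBAE = 0101110101110
→ ^ → 0100010000001 = 2177
→ << 1 (mod 2^13) → 1000100000010 = 4354
→ << 3 (mod 2^13) → 0100000010000 = 2064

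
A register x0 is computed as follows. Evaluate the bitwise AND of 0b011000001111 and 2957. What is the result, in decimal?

525

a = 011000001111
2957 = 101110001101
AND → 001000001101 = 525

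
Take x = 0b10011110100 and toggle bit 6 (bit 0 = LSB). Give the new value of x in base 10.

1204

x = 10011110100
bit 6 is currently 1; toggle it via x ^ (1 << 6) = x ^ 64
→ 10010110100 = 1204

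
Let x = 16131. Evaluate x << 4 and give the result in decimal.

16131 = 000011111100000011
shift left by 4 → 111111000000110000 = 258096
(equivalently, 16131 × 2^4 = 16131 × 16)

258096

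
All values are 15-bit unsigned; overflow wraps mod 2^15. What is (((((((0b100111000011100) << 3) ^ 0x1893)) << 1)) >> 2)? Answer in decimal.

0b100111000011100 = 100111000011100
→ << 3 (mod 2^15) → 111000011100000 = 28896
0x1893 = 001100010010011
→ ^ → 110100001110011 = 26739
→ << 1 (mod 2^15) → 101000011100110 = 20710
→ >> 2 → 001010000111001 = 5177

5177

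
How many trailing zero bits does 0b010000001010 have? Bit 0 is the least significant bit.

1

0b010000001010 = 10000001010
Trailing zeros: 1, so the lowest set bit is bit 1 (value 2).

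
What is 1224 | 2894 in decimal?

1224 = 010011001000
2894 = 101101001110
 OR → 111111001110 = 4046

4046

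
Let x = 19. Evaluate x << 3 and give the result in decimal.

152

19 = 00010011
shift left by 3 → 10011000 = 152
(equivalently, 19 × 2^3 = 19 × 8)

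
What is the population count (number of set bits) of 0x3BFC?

0x3BFC = 11101111111100
Count the 1s: 1 + 1 + 1 + 1 + 1 + 1 + 1 + 1 + 1 + 1 + 1 = 11

11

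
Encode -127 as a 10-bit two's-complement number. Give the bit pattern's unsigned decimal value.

127 in 10 bits: 0001111111
Invert: 1110000000
Add 1:  1110000001 = 897
(Check: 2^10 - 127 = 1024 - 127 = 897.)

897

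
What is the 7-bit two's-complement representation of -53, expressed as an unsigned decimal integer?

53 in 7 bits: 0110101
Invert: 1001010
Add 1:  1001011 = 75
(Check: 2^7 - 53 = 128 - 53 = 75.)

75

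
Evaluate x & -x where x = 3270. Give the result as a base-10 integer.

x = 110011000110 = 3270
-x (two's complement) = …001100111010
AND   = 000000000010 = 2
(x & -x isolates the lowest set bit of x.)

2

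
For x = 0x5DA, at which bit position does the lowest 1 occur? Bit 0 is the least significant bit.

1

0x5DA = 10111011010
Trailing zeros: 1, so the lowest set bit is bit 1 (value 2).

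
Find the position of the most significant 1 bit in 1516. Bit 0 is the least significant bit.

1516 = 10111101100
The topmost 1 is at position 10 (since 2^10 = 1024 ≤ 1516 < 2048).

10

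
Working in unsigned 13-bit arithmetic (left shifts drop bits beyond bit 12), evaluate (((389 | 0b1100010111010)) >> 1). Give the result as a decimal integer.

389 = 0000110000101
0b1100010111010 = 1100010111010
→ | → 1100110111111 = 6591
→ >> 1 → 0110011011111 = 3295

3295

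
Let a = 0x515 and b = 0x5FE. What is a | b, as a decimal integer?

0x515 = 10100010101
0x5FE = 10111111110
 OR → 10111111111 = 1535

1535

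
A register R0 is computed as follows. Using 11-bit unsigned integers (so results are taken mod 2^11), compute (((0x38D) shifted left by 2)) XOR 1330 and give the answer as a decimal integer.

0x38D = 01110001101
→ shifted left by 2 (mod 2^11) → 11000110100 = 1588
1330 = 10100110010
→ XOR → 01100000110 = 774

774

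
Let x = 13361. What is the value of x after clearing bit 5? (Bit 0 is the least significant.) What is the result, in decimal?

13329

x = 11010000110001
bit 5 is currently 1; clear it via x & ~(1 << 5) = x & ~32
→ 11010000010001 = 13329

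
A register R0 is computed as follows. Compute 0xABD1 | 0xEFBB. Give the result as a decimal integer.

61435

0xABD1 = 1010101111010001
0xEFBB = 1110111110111011
 OR → 1110111111111011 = 61435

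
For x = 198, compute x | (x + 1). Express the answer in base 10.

x = 11000110 = 198
x + 1 = 11000111
OR    = 11000111 = 199
(x | (x + 1) sets the lowest cleared bit.)

199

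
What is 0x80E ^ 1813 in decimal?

0x80E = 100000001110
1813 = 011100010101
XOR → 111100011011 = 3867

3867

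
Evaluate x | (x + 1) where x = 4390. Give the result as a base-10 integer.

4391

x = 1000100100110 = 4390
x + 1 = 1000100100111
OR    = 1000100100111 = 4391
(x | (x + 1) sets the lowest cleared bit.)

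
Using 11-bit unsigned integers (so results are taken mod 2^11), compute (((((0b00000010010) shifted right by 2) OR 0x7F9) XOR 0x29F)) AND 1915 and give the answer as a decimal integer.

0b00000010010 = 00000010010
→ shifted right by 2 → 00000000100 = 4
0x7F9 = 11111111001
→ OR → 11111111101 = 2045
0x29F = 01010011111
→ XOR → 10101100010 = 1378
1915 = 11101111011
→ AND → 10101100010 = 1378

1378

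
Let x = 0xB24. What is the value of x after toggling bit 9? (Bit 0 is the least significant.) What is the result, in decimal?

2340

x = 101100100100
bit 9 is currently 1; toggle it via x ^ (1 << 9) = x ^ 512
→ 100100100100 = 2340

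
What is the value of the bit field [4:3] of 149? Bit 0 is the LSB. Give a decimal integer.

2

v = 010010101
Shift right by 3: 010010
Mask low 2 bits: 10 = 2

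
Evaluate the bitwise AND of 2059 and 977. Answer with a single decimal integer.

2059 = 100000001011
977 = 001111010001
AND → 000000000001 = 1

1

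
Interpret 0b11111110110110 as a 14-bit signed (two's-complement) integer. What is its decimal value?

-74

pattern = 11111110110110 (MSB is 1 ⇒ negative)
Invert: 00000001001001, add 1 → 00000001001010 = 74, so the value is -74.
(Equivalently: 16310 - 2^14 = 16310 - 16384 = -74.)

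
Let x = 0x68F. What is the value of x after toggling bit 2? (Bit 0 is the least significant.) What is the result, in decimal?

x = 011010001111
bit 2 is currently 1; toggle it via x ^ (1 << 2) = x ^ 4
→ 011010001011 = 1675

1675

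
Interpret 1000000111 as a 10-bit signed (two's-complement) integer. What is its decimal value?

pattern = 1000000111 (MSB is 1 ⇒ negative)
Invert: 0111111000, add 1 → 0111111001 = 505, so the value is -505.
(Equivalently: 519 - 2^10 = 519 - 1024 = -505.)

-505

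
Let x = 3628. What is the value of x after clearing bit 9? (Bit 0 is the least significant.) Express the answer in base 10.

3116

x = 111000101100
bit 9 is currently 1; clear it via x & ~(1 << 9) = x & ~512
→ 110000101100 = 3116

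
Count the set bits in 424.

424 = 110101000
Count the 1s: 1 + 1 + 1 + 1 = 4

4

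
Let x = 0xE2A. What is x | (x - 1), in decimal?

x = 111000101010 = 3626
x - 1 = 111000101001
OR    = 111000101011 = 3627
(x | (x - 1) sets all bits below the lowest set bit.)

3627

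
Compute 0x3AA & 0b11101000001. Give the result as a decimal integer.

0x3AA = 01110101010
b = 11101000001
AND → 01100000000 = 768

768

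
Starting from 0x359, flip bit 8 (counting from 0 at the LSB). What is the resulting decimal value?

601

x = 01101011001
bit 8 is currently 1; toggle it via x ^ (1 << 8) = x ^ 256
→ 01001011001 = 601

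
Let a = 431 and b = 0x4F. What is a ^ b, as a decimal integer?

480

431 = 110101111
0x4F = 001001111
XOR → 111100000 = 480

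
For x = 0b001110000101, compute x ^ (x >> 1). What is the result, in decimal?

x = 1110000101 = 901
x>>1 = 0111000010
XOR  = 1001000111 = 583
(x ^ (x >> 1) gives the standard binary-reflected Gray code of x.)

583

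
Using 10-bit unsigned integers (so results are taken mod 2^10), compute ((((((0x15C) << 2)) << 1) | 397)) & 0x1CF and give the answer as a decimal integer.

461

0x15C = 0101011100
→ << 2 (mod 2^10) → 0101110000 = 368
→ << 1 (mod 2^10) → 1011100000 = 736
397 = 0110001101
→ | → 1111101101 = 1005
0x1CF = 0111001111
→ & → 0111001101 = 461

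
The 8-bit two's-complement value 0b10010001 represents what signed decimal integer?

-111

pattern = 10010001 (MSB is 1 ⇒ negative)
Invert: 01101110, add 1 → 01101111 = 111, so the value is -111.
(Equivalently: 145 - 2^8 = 145 - 256 = -111.)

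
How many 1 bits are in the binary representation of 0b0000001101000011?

5

n = 1101000011
Count the 1s: 1 + 1 + 1 + 1 + 1 = 5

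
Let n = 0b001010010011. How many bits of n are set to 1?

n = 1010010011
Count the 1s: 1 + 1 + 1 + 1 + 1 = 5

5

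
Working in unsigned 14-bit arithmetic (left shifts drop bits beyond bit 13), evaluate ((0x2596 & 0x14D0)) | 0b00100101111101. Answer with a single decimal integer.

3581

0x2596 = 10010110010110
0x14D0 = 01010011010000
→ & → 00010010010000 = 1168
0b00100101111101 = 00100101111101
→ | → 00110111111101 = 3581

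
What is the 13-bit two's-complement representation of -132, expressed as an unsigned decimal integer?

132 in 13 bits: 0000010000100
Invert: 1111101111011
Add 1:  1111101111100 = 8060
(Check: 2^13 - 132 = 8192 - 132 = 8060.)

8060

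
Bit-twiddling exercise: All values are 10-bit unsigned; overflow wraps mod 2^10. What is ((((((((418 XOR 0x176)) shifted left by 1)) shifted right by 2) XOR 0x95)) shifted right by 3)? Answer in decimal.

418 = 0110100010
0x176 = 0101110110
→ XOR → 0011010100 = 212
→ shifted left by 1 (mod 2^10) → 0110101000 = 424
→ shifted right by 2 → 0001101010 = 106
0x95 = 0010010101
→ XOR → 0011111111 = 255
→ shifted right by 3 → 0000011111 = 31

31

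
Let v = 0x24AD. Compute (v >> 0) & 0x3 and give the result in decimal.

v = 10010010101101
Shift right by 0: 10010010101101
Mask low 2 bits: 01 = 1

1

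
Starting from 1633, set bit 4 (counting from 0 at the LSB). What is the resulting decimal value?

x = 11001100001
bit 4 is currently 0; set it via x | (1 << 4) = x | 16
→ 11001110001 = 1649

1649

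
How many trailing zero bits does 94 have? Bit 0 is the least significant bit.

94 = 1011110
Trailing zeros: 1, so the lowest set bit is bit 1 (value 2).

1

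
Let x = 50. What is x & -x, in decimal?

2

x = 110010 = 50
-x (two's complement) = …001110
AND   = 000010 = 2
(x & -x isolates the lowest set bit of x.)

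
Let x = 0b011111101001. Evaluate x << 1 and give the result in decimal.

4050

x = 011111101001
shift left by 1 → 111111010010 = 4050
(equivalently, 2025 × 2^1 = 2025 × 2)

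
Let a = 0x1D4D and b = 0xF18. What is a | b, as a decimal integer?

0x1D4D = 1110101001101
0xF18 = 0111100011000
 OR → 1111101011101 = 8029

8029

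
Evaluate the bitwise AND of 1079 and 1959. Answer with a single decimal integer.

1063

1079 = 10000110111
1959 = 11110100111
AND → 10000100111 = 1063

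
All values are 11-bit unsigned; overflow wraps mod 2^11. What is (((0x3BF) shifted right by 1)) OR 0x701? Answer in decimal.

0x3BF = 01110111111
→ shifted right by 1 → 00111011111 = 479
0x701 = 11100000001
→ OR → 11111011111 = 2015

2015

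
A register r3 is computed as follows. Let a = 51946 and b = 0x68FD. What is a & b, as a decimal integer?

51946 = 1100101011101010
0x68FD = 0110100011111101
AND → 0100100011101000 = 18664

18664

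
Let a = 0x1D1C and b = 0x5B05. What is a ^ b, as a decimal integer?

0x1D1C = 001110100011100
0x5B05 = 101101100000101
XOR → 100011000011001 = 17945

17945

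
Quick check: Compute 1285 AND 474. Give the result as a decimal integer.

1285 = 10100000101
474 = 00111011010
AND → 00100000000 = 256

256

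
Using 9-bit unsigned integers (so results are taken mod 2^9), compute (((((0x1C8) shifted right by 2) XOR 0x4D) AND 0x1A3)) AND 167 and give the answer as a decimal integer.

0x1C8 = 111001000
→ shifted right by 2 → 001110010 = 114
0x4D = 001001101
→ XOR → 000111111 = 63
0x1A3 = 110100011
→ AND → 000100011 = 35
167 = 010100111
→ AND → 000100011 = 35

35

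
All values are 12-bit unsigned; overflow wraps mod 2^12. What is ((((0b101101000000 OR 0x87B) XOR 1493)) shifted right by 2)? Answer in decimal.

939

0b101101000000 = 101101000000
0x87B = 100001111011
→ OR → 101101111011 = 2939
1493 = 010111010101
→ XOR → 111010101110 = 3758
→ shifted right by 2 → 001110101011 = 939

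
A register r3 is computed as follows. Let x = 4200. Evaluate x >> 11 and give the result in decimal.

2

4200 = 1000001101000
shift right by 11 → 0000000000010 = 2
(equivalently, floor(4200 / 2048))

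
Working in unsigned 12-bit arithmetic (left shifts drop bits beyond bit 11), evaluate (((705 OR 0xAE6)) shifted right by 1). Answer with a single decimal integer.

1395

705 = 001011000001
0xAE6 = 101011100110
→ OR → 101011100111 = 2791
→ shifted right by 1 → 010101110011 = 1395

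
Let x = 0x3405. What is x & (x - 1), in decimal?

x = 11010000000101 = 13317
x - 1 = 11010000000100
AND   = 11010000000100 = 13316
(x & (x - 1) clears the lowest set bit of x.)

13316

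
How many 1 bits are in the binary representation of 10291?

10291 = 10100000110011
Count the 1s: 1 + 1 + 1 + 1 + 1 + 1 = 6

6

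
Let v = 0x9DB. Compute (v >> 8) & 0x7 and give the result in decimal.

1

v = 00100111011011
Shift right by 8: 001001
Mask low 3 bits: 001 = 1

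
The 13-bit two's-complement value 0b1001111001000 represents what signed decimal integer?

-3128

pattern = 1001111001000 (MSB is 1 ⇒ negative)
Invert: 0110000110111, add 1 → 0110000111000 = 3128, so the value is -3128.
(Equivalently: 5064 - 2^13 = 5064 - 8192 = -3128.)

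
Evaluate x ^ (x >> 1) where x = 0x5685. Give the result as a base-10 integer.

32199

x = 101011010000101 = 22149
x>>1 = 010101101000010
XOR  = 111110111000111 = 32199
(x ^ (x >> 1) gives the standard binary-reflected Gray code of x.)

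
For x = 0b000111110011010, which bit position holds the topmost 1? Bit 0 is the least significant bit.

11

0b000111110011010 = 111110011010
The topmost 1 is at position 11 (since 2^11 = 2048 ≤ 3994 < 4096).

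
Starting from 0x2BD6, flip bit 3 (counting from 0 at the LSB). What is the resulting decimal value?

x = 10101111010110
bit 3 is currently 0; toggle it via x ^ (1 << 3) = x ^ 8
→ 10101111011110 = 11230

11230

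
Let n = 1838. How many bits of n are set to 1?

1838 = 11100101110
Count the 1s: 1 + 1 + 1 + 1 + 1 + 1 + 1 = 7

7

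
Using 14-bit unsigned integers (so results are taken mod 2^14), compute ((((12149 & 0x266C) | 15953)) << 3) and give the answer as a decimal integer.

13224

12149 = 10111101110101
0x266C = 10011001101100
→ & → 10011001100100 = 9828
15953 = 11111001010001
→ | → 11111001110101 = 15989
→ << 3 (mod 2^14) → 11001110101000 = 13224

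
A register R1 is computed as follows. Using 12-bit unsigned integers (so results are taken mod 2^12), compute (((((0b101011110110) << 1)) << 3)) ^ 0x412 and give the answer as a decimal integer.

2930

0b101011110110 = 101011110110
→ << 1 (mod 2^12) → 010111101100 = 1516
→ << 3 (mod 2^12) → 111101100000 = 3936
0x412 = 010000010010
→ ^ → 101101110010 = 2930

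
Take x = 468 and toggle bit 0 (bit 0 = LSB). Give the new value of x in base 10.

x = 0000111010100
bit 0 is currently 0; toggle it via x ^ (1 << 0) = x ^ 1
→ 0000111010101 = 469

469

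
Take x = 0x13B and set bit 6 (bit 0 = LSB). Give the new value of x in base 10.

x = 000100111011
bit 6 is currently 0; set it via x | (1 << 6) = x | 64
→ 000101111011 = 379

379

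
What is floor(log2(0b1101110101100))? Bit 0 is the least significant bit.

12

0b1101110101100 = 1101110101100
The topmost 1 is at position 12 (since 2^12 = 4096 ≤ 7084 < 8192).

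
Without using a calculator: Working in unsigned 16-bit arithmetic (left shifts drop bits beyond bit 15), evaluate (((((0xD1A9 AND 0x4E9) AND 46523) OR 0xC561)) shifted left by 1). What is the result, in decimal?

0xD1A9 = 1101000110101001
0x4E9 = 0000010011101001
→ AND → 0000000010101001 = 169
46523 = 1011010110111011
→ AND → 0000000010101001 = 169
0xC561 = 1100010101100001
→ OR → 1100010111101001 = 50665
→ shifted left by 1 (mod 2^16) → 1000101111010010 = 35794

35794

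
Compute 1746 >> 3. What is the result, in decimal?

1746 = 11011010010
shift right by 3 → 00011011010 = 218
(equivalently, floor(1746 / 8))

218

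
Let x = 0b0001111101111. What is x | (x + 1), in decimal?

x = 1111101111 = 1007
x + 1 = 1111110000
OR    = 1111111111 = 1023
(x | (x + 1) sets the lowest cleared bit.)

1023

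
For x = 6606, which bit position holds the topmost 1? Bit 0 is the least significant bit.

6606 = 1100111001110
The topmost 1 is at position 12 (since 2^12 = 4096 ≤ 6606 < 8192).

12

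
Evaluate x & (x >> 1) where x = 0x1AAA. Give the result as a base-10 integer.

x = 1101010101010 = 6826
x>>1 = 0110101010101
AND  = 0100000000000 = 2048
(x & (x >> 1) has a 1 wherever x has two consecutive 1 bits.)

2048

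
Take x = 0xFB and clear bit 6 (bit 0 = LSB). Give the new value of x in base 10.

x = 0011111011
bit 6 is currently 1; clear it via x & ~(1 << 6) = x & ~64
→ 0010111011 = 187

187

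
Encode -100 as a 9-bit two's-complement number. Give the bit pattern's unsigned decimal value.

412

100 in 9 bits: 001100100
Invert: 110011011
Add 1:  110011100 = 412
(Check: 2^9 - 100 = 512 - 100 = 412.)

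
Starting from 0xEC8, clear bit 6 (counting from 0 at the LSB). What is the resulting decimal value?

x = 111011001000
bit 6 is currently 1; clear it via x & ~(1 << 6) = x & ~64
→ 111010001000 = 3720

3720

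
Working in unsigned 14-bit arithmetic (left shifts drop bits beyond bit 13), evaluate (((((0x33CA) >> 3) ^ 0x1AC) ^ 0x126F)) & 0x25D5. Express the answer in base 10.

0x33CA = 11001111001010
→ >> 3 → 00011001111001 = 1657
0x1AC = 00000110101100
→ ^ → 00011111010101 = 2005
0x126F = 01001001101111
→ ^ → 01010110111010 = 5562
0x25D5 = 10010111010101
→ & → 00010110010000 = 1424

1424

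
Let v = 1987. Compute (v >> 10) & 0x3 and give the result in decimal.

1

v = 00011111000011
Shift right by 10: 0001
Mask low 2 bits: 01 = 1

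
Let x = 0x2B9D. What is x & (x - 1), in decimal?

x = 10101110011101 = 11165
x - 1 = 10101110011100
AND   = 10101110011100 = 11164
(x & (x - 1) clears the lowest set bit of x.)

11164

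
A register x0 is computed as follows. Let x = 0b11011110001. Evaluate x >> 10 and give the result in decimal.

1

x = 11011110001
shift right by 10 → 00000000001 = 1
(equivalently, floor(1777 / 1024))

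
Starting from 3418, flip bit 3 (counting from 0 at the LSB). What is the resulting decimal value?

x = 0110101011010
bit 3 is currently 1; toggle it via x ^ (1 << 3) = x ^ 8
→ 0110101010010 = 3410

3410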